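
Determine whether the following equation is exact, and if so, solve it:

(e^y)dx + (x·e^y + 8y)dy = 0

Verify exactness: ∂M/∂y = ∂N/∂x ✓
Find F(x,y) such that ∂F/∂x = M, ∂F/∂y = N
Solution: x·e^y + 4y² = C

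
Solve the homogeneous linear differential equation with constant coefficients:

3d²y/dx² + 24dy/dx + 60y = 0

Characteristic equation: 3r² + 24r + 60 = 0
Divide by 3: r² + 8r + 20 = 0
Roots: r = -4 ± 2i (complex conjugates)
General solution: y = e^(-4x)(C₁cos(2x) + C₂sin(2x))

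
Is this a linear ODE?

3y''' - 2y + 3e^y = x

No. Nonlinear (e^y is nonlinear in y)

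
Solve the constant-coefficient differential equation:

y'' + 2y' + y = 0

Characteristic equation: r² + 2r + 1 = 0
Factored: (r + 1)² = 0
Repeated root: r = -1
General solution: y = (C₁ + C₂x)e^(-x)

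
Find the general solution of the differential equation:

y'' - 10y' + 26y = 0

Characteristic equation: r² - 10r + 26 = 0
Roots: r = 5 ± i (complex conjugates)
General solution: y = e^(5x)(C₁cos(x) + C₂sin(x))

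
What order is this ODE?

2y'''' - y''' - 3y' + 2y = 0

The order is 4 (highest derivative is of order 4).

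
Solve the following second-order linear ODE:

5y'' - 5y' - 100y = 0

Characteristic equation: 5r² - 5r - 100 = 0
Divide by 5: r² - r - 20 = 0
Roots: r = 5, -4 (distinct real)
General solution: y = C₁e^(5x) + C₂e^(-4x)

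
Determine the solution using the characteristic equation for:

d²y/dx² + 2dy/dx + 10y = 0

Characteristic equation: r² + 2r + 10 = 0
Roots: r = -1 ± 3i (complex conjugates)
General solution: y = e^(-x)(C₁cos(3x) + C₂sin(3x))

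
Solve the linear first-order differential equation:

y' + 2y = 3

Using integrating factor method:

General solution: y = 3/2 + Ce^(-2x)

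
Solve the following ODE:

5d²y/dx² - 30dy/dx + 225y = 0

Characteristic equation: 5r² - 30r + 225 = 0
Divide by 5: r² - 6r + 45 = 0
Roots: r = 3 ± 6i (complex conjugates)
General solution: y = e^(3x)(C₁cos(6x) + C₂sin(6x))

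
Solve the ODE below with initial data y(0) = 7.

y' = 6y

General solution: y = Ce^(6x)
Applying IC y(0) = 7:
Particular solution: y = 7e^(6x)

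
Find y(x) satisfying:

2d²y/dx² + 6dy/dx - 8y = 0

Characteristic equation: 2r² + 6r - 8 = 0
Divide by 2: r² + 3r - 4 = 0
Roots: r = 1, -4 (distinct real)
General solution: y = C₁e^x + C₂e^(-4x)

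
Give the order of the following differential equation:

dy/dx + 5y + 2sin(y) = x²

The order is 1 (highest derivative is of order 1).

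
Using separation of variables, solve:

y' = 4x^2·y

Separating variables and integrating:
ln|y| = 4x^3/3 + C

General solution: y = Ce^(4x^3/3)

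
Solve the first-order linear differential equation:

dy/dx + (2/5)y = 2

Using integrating factor method:

General solution: y = 5 + Ce^(-2x/5)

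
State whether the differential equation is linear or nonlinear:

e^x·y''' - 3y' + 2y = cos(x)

Linear (y and its derivatives appear to the first power only, no products of y terms)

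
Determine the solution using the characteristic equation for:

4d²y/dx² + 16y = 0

Characteristic equation: 4r² + 16 = 0
Divide by 4: r² + 4 = 0
Roots: r = ±2i (complex conjugates)
General solution: y = C₁cos(2x) + C₂sin(2x)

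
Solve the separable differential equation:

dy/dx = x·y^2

Separating variables and integrating:
-1/y = x^2/2 + C

General solution: y^-1 = (-1/2)x^2 + C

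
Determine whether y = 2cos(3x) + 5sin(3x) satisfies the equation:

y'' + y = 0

Verification:
y'' = -18cos(3x) - 45sin(3x)
y'' + y ≠ 0 (frequency mismatch: got 9 instead of 1)

No, it is not a solution.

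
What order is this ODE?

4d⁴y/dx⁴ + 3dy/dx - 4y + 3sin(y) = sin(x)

The order is 4 (highest derivative is of order 4).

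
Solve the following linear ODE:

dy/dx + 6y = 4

Using integrating factor method:

General solution: y = 2/3 + Ce^(-6x)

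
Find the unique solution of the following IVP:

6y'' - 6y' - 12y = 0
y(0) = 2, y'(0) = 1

General solution: y = C₁e^(2x) + C₂e^(-x)
Applying ICs: C₁ = 1, C₂ = 1
Particular solution: y = e^(2x) + e^(-x)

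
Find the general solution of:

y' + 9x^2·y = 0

Using integrating factor method:

General solution: y = Ce^(-3x^3)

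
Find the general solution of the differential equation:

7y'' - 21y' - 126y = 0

Characteristic equation: 7r² - 21r - 126 = 0
Divide by 7: r² - 3r - 18 = 0
Roots: r = 6, -3 (distinct real)
General solution: y = C₁e^(6x) + C₂e^(-3x)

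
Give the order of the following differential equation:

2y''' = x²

The order is 3 (highest derivative is of order 3).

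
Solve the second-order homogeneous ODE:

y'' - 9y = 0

Characteristic equation: r² - 9 = 0
Roots: r = 3, -3 (distinct real)
General solution: y = C₁e^(3x) + C₂e^(-3x)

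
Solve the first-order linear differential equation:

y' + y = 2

Using integrating factor method:

General solution: y = 2 + Ce^(-x)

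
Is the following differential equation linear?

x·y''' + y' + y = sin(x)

Yes. Linear (y and its derivatives appear to the first power only, no products of y terms)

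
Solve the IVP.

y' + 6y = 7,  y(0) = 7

General solution: y = 7/6 + Ce^(-6x)
Applying y(0) = 7: C = 7 - 7/6 = 35/6
Particular solution: y = 7/6 + (35/6)e^(-6x)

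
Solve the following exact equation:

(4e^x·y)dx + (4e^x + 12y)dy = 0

Verify exactness: ∂M/∂y = ∂N/∂x ✓
Find F(x,y) such that ∂F/∂x = M, ∂F/∂y = N
Solution: 4e^x·y + 6y² = C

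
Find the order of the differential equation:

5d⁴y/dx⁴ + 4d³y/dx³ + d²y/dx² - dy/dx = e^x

The order is 4 (highest derivative is of order 4).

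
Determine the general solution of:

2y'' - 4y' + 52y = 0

Characteristic equation: 2r² - 4r + 52 = 0
Divide by 2: r² - 2r + 26 = 0
Roots: r = 1 ± 5i (complex conjugates)
General solution: y = e^x(C₁cos(5x) + C₂sin(5x))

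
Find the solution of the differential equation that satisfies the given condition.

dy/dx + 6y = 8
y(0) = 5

General solution: y = 4/3 + Ce^(-6x)
Applying y(0) = 5: C = 5 - 4/3 = 11/3
Particular solution: y = 4/3 + (11/3)e^(-6x)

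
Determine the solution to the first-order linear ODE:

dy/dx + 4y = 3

Using integrating factor method:

General solution: y = 3/4 + Ce^(-4x)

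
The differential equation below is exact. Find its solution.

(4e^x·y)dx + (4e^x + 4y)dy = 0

Verify exactness: ∂M/∂y = ∂N/∂x ✓
Find F(x,y) such that ∂F/∂x = M, ∂F/∂y = N
Solution: 4e^x·y + 2y² = C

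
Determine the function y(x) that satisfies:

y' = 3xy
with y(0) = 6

General solution: y = Ce^(3x²/2)
Applying IC y(0) = 6:
Particular solution: y = 6e^(3x²/2)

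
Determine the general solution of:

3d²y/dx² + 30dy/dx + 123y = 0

Characteristic equation: 3r² + 30r + 123 = 0
Divide by 3: r² + 10r + 41 = 0
Roots: r = -5 ± 4i (complex conjugates)
General solution: y = e^(-5x)(C₁cos(4x) + C₂sin(4x))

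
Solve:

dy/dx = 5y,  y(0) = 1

General solution: y = Ce^(5x)
Applying IC y(0) = 1:
Particular solution: y = e^(5x)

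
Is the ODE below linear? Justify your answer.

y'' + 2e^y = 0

No. Nonlinear (e^y is nonlinear in y)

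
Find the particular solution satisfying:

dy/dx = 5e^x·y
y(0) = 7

General solution: y = Ce^(5e^x)
Applying IC y(0) = 7:
Particular solution: y = 7e^(5(e^x - 1))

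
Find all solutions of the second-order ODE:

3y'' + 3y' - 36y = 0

Characteristic equation: 3r² + 3r - 36 = 0
Divide by 3: r² + r - 12 = 0
Roots: r = 3, -4 (distinct real)
General solution: y = C₁e^(3x) + C₂e^(-4x)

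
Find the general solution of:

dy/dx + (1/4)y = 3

Using integrating factor method:

General solution: y = 12 + Ce^(-x/4)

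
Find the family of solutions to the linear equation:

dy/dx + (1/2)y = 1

Using integrating factor method:

General solution: y = 2 + Ce^(-x/2)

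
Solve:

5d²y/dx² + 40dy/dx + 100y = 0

Characteristic equation: 5r² + 40r + 100 = 0
Divide by 5: r² + 8r + 20 = 0
Roots: r = -4 ± 2i (complex conjugates)
General solution: y = e^(-4x)(C₁cos(2x) + C₂sin(2x))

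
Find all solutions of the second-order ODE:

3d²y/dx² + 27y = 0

Characteristic equation: 3r² + 27 = 0
Divide by 3: r² + 9 = 0
Roots: r = ±3i (complex conjugates)
General solution: y = C₁cos(3x) + C₂sin(3x)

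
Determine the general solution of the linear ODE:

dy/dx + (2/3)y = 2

Using integrating factor method:

General solution: y = 3 + Ce^(-2x/3)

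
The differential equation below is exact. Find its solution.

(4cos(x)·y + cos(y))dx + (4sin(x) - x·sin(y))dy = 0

Verify exactness: ∂M/∂y = ∂N/∂x ✓
Find F(x,y) such that ∂F/∂x = M, ∂F/∂y = N
Solution: 4sin(x)·y + x·cos(y) = C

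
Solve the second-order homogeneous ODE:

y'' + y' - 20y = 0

Characteristic equation: r² + r - 20 = 0
Roots: r = 4, -5 (distinct real)
General solution: y = C₁e^(4x) + C₂e^(-5x)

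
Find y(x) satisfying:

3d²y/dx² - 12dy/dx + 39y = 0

Characteristic equation: 3r² - 12r + 39 = 0
Divide by 3: r² - 4r + 13 = 0
Roots: r = 2 ± 3i (complex conjugates)
General solution: y = e^(2x)(C₁cos(3x) + C₂sin(3x))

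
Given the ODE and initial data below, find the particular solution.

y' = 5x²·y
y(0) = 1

General solution: y = Ce^(5x³/3)
Applying IC y(0) = 1:
Particular solution: y = e^(5x³/3)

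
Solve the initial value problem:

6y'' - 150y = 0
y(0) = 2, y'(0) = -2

General solution: y = C₁e^(5x) + C₂e^(-5x)
Applying ICs: C₁ = 4/5, C₂ = 6/5
Particular solution: y = (4/5)e^(5x) + (6/5)e^(-5x)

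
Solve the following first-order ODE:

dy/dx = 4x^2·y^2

Separating variables and integrating:
-1/y = 4x^3/3 + C

General solution: y^-1 = (-4/3)x^3 + C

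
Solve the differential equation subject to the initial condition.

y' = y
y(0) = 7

General solution: y = Ce^x
Applying IC y(0) = 7:
Particular solution: y = 7e^x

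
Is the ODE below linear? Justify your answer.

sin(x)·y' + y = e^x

Yes. Linear (y and its derivatives appear to the first power only, no products of y terms)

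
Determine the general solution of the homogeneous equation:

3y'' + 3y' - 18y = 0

Characteristic equation: 3r² + 3r - 18 = 0
Divide by 3: r² + r - 6 = 0
Roots: r = 2, -3 (distinct real)
General solution: y = C₁e^(2x) + C₂e^(-3x)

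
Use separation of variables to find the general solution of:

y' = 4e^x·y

Separating variables and integrating:
ln|y| = 4e^x + C

General solution: y = Ce^(4e^x)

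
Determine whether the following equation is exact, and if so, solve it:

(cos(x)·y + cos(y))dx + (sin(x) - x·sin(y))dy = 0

Verify exactness: ∂M/∂y = ∂N/∂x ✓
Find F(x,y) such that ∂F/∂x = M, ∂F/∂y = N
Solution: sin(x)·y + x·cos(y) = C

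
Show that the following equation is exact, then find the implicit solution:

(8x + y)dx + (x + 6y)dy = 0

Verify exactness: ∂M/∂y = ∂N/∂x ✓
Find F(x,y) such that ∂F/∂x = M, ∂F/∂y = N
Solution: 4x² + xy + 3y² = C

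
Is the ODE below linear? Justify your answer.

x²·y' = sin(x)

Yes. Linear (y and its derivatives appear to the first power only, no products of y terms)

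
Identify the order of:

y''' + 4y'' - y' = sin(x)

The order is 3 (highest derivative is of order 3).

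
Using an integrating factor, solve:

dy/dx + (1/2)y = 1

Using integrating factor method:

General solution: y = 2 + Ce^(-x/2)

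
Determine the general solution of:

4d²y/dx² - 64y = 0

Characteristic equation: 4r² - 64 = 0
Divide by 4: r² - 16 = 0
Roots: r = 4, -4 (distinct real)
General solution: y = C₁e^(4x) + C₂e^(-4x)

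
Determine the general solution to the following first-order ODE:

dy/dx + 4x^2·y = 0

Using integrating factor method:

General solution: y = Ce^(-4x^3/3)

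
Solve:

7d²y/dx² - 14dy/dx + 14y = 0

Characteristic equation: 7r² - 14r + 14 = 0
Divide by 7: r² - 2r + 2 = 0
Roots: r = 1 ± i (complex conjugates)
General solution: y = e^x(C₁cos(x) + C₂sin(x))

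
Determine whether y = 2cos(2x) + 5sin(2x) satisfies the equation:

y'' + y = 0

Verification:
y'' = -8cos(2x) - 20sin(2x)
y'' + y ≠ 0 (frequency mismatch: got 4 instead of 1)

No, it is not a solution.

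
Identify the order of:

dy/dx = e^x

The order is 1 (highest derivative is of order 1).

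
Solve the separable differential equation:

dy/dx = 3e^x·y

Separating variables and integrating:
ln|y| = 3e^x + C

General solution: y = Ce^(3e^x)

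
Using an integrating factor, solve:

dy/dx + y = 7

Using integrating factor method:

General solution: y = 7 + Ce^(-x)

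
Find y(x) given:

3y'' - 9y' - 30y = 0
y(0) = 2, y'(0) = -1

General solution: y = C₁e^(5x) + C₂e^(-2x)
Applying ICs: C₁ = 3/7, C₂ = 11/7
Particular solution: y = (3/7)e^(5x) + (11/7)e^(-2x)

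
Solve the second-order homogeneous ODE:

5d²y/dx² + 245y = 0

Characteristic equation: 5r² + 245 = 0
Divide by 5: r² + 49 = 0
Roots: r = ±7i (complex conjugates)
General solution: y = C₁cos(7x) + C₂sin(7x)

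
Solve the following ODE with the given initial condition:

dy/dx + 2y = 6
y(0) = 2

General solution: y = 3 + Ce^(-2x)
Applying y(0) = 2: C = 2 - 3 = -1
Particular solution: y = 3 - e^(-2x)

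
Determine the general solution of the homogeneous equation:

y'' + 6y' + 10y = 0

Characteristic equation: r² + 6r + 10 = 0
Roots: r = -3 ± i (complex conjugates)
General solution: y = e^(-3x)(C₁cos(x) + C₂sin(x))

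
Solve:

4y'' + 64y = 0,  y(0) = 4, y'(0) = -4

General solution: y = C₁cos(4x) + C₂sin(4x)
Complex roots r = ±4i
Applying ICs: C₁ = 4, C₂ = -1
Particular solution: y = 4cos(4x) - sin(4x)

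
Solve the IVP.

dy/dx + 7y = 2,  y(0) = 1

General solution: y = 2/7 + Ce^(-7x)
Applying y(0) = 1: C = 1 - 2/7 = 5/7
Particular solution: y = 2/7 + (5/7)e^(-7x)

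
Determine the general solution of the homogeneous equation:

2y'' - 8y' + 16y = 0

Characteristic equation: 2r² - 8r + 16 = 0
Divide by 2: r² - 4r + 8 = 0
Roots: r = 2 ± 2i (complex conjugates)
General solution: y = e^(2x)(C₁cos(2x) + C₂sin(2x))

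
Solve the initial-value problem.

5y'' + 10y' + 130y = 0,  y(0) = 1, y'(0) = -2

General solution: y = e^(-x)(C₁cos(5x) + C₂sin(5x))
Complex roots r = -1 ± 5i
Applying ICs: C₁ = 1, C₂ = -1/5
Particular solution: y = e^(-x)(cos(5x) - (1/5)sin(5x))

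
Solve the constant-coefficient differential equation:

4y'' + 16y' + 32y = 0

Characteristic equation: 4r² + 16r + 32 = 0
Divide by 4: r² + 4r + 8 = 0
Roots: r = -2 ± 2i (complex conjugates)
General solution: y = e^(-2x)(C₁cos(2x) + C₂sin(2x))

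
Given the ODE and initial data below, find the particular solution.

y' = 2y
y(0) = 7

General solution: y = Ce^(2x)
Applying IC y(0) = 7:
Particular solution: y = 7e^(2x)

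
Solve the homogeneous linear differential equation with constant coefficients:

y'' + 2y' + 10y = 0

Characteristic equation: r² + 2r + 10 = 0
Roots: r = -1 ± 3i (complex conjugates)
General solution: y = e^(-x)(C₁cos(3x) + C₂sin(3x))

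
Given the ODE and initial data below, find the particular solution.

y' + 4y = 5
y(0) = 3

General solution: y = 5/4 + Ce^(-4x)
Applying y(0) = 3: C = 3 - 5/4 = 7/4
Particular solution: y = 5/4 + (7/4)e^(-4x)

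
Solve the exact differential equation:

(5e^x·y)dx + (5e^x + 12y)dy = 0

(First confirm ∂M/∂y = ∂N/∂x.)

Verify exactness: ∂M/∂y = ∂N/∂x ✓
Find F(x,y) such that ∂F/∂x = M, ∂F/∂y = N
Solution: 5e^x·y + 6y² = C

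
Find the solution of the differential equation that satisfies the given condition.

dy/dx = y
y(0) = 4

General solution: y = Ce^x
Applying IC y(0) = 4:
Particular solution: y = 4e^x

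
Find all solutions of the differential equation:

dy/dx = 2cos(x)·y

Separating variables and integrating:
ln|y| = 2sin(x) + C

General solution: y = Ce^(2sin(x))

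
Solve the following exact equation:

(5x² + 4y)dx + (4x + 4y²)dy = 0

Verify exactness: ∂M/∂y = ∂N/∂x ✓
Find F(x,y) such that ∂F/∂x = M, ∂F/∂y = N
Solution: 5x³/3 + 4xy + 4y³/3 = C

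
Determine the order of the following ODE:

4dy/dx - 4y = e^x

The order is 1 (highest derivative is of order 1).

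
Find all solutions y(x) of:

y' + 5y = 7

Using integrating factor method:

General solution: y = 7/5 + Ce^(-5x)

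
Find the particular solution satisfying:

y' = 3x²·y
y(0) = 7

General solution: y = Ce^(x³)
Applying IC y(0) = 7:
Particular solution: y = 7e^(x³)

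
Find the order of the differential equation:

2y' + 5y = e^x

The order is 1 (highest derivative is of order 1).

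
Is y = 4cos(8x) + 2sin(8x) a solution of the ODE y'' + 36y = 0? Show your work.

Verification:
y'' = -256cos(8x) - 128sin(8x)
y'' + 36y ≠ 0 (frequency mismatch: got 64 instead of 36)

No, it is not a solution.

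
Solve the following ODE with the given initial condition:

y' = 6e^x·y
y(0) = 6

General solution: y = Ce^(6e^x)
Applying IC y(0) = 6:
Particular solution: y = 6e^(6(e^x - 1))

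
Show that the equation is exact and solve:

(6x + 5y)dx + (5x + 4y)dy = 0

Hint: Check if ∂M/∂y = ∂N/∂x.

Verify exactness: ∂M/∂y = ∂N/∂x ✓
Find F(x,y) such that ∂F/∂x = M, ∂F/∂y = N
Solution: 3x² + 5xy + 2y² = C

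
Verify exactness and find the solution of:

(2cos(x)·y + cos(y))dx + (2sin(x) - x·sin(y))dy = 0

Verify exactness: ∂M/∂y = ∂N/∂x ✓
Find F(x,y) such that ∂F/∂x = M, ∂F/∂y = N
Solution: 2sin(x)·y + x·cos(y) = C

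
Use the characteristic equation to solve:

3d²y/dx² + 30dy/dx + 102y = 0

Characteristic equation: 3r² + 30r + 102 = 0
Divide by 3: r² + 10r + 34 = 0
Roots: r = -5 ± 3i (complex conjugates)
General solution: y = e^(-5x)(C₁cos(3x) + C₂sin(3x))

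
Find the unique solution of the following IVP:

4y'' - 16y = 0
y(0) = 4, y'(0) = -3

General solution: y = C₁e^(2x) + C₂e^(-2x)
Applying ICs: C₁ = 5/4, C₂ = 11/4
Particular solution: y = (5/4)e^(2x) + (11/4)e^(-2x)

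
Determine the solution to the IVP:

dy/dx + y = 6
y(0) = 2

General solution: y = 6 + Ce^(-x)
Applying y(0) = 2: C = 2 - 6 = -4
Particular solution: y = 6 - 4e^(-x)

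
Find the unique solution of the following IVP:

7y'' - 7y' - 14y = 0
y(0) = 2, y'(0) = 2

General solution: y = C₁e^(2x) + C₂e^(-x)
Applying ICs: C₁ = 4/3, C₂ = 2/3
Particular solution: y = (4/3)e^(2x) + (2/3)e^(-x)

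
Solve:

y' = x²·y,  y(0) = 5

General solution: y = Ce^(x³/3)
Applying IC y(0) = 5:
Particular solution: y = 5e^(x³/3)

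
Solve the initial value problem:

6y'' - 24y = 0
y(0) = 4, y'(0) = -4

General solution: y = C₁e^(2x) + C₂e^(-2x)
Applying ICs: C₁ = 1, C₂ = 3
Particular solution: y = e^(2x) + 3e^(-2x)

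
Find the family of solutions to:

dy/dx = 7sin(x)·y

Separating variables and integrating:
ln|y| = -7cos(x) + C

General solution: y = Ce^(-7cos(x))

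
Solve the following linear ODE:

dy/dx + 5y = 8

Using integrating factor method:

General solution: y = 8/5 + Ce^(-5x)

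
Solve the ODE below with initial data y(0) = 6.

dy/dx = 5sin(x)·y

General solution: y = Ce^(-5cos(x))
Applying IC y(0) = 6:
Particular solution: y = 6e^(5(1-cos(x)))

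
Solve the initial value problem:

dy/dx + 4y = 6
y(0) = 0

General solution: y = 3/2 + Ce^(-4x)
Applying y(0) = 0: C = 0 - 3/2 = -3/2
Particular solution: y = 3/2 - (3/2)e^(-4x)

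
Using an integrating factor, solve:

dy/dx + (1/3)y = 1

Using integrating factor method:

General solution: y = 3 + Ce^(-x/3)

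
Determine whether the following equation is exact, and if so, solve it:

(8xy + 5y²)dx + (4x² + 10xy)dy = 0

Verify exactness: ∂M/∂y = ∂N/∂x ✓
Find F(x,y) such that ∂F/∂x = M, ∂F/∂y = N
Solution: 4x²y + 5xy² = C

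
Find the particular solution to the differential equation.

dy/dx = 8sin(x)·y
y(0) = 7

General solution: y = Ce^(-8cos(x))
Applying IC y(0) = 7:
Particular solution: y = 7e^(8(1-cos(x)))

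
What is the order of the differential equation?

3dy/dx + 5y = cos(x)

The order is 1 (highest derivative is of order 1).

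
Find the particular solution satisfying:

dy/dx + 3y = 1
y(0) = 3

General solution: y = 1/3 + Ce^(-3x)
Applying y(0) = 3: C = 3 - 1/3 = 8/3
Particular solution: y = 1/3 + (8/3)e^(-3x)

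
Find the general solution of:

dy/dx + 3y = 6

Using integrating factor method:

General solution: y = 2 + Ce^(-3x)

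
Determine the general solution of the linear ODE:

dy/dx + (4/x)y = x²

Using integrating factor method:

General solution: y = (1/7)x^3 + Cx^(-4)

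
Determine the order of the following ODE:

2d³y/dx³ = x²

The order is 3 (highest derivative is of order 3).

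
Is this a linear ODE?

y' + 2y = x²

Yes. Linear (y and its derivatives appear to the first power only, no products of y terms)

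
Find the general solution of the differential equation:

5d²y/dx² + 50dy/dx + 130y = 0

Characteristic equation: 5r² + 50r + 130 = 0
Divide by 5: r² + 10r + 26 = 0
Roots: r = -5 ± i (complex conjugates)
General solution: y = e^(-5x)(C₁cos(x) + C₂sin(x))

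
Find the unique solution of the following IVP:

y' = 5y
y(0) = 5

General solution: y = Ce^(5x)
Applying IC y(0) = 5:
Particular solution: y = 5e^(5x)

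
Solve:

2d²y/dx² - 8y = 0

Characteristic equation: 2r² - 8 = 0
Divide by 2: r² - 4 = 0
Roots: r = 2, -2 (distinct real)
General solution: y = C₁e^(2x) + C₂e^(-2x)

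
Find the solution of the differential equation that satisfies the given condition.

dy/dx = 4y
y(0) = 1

General solution: y = Ce^(4x)
Applying IC y(0) = 1:
Particular solution: y = e^(4x)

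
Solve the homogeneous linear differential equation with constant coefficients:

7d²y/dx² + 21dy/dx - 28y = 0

Characteristic equation: 7r² + 21r - 28 = 0
Divide by 7: r² + 3r - 4 = 0
Roots: r = 1, -4 (distinct real)
General solution: y = C₁e^x + C₂e^(-4x)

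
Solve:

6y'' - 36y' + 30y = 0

Characteristic equation: 6r² - 36r + 30 = 0
Divide by 6: r² - 6r + 5 = 0
Roots: r = 5, 1 (distinct real)
General solution: y = C₁e^(5x) + C₂e^x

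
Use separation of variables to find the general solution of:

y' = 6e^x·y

Separating variables and integrating:
ln|y| = 6e^x + C

General solution: y = Ce^(6e^x)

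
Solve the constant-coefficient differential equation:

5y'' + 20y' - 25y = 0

Characteristic equation: 5r² + 20r - 25 = 0
Divide by 5: r² + 4r - 5 = 0
Roots: r = 1, -5 (distinct real)
General solution: y = C₁e^x + C₂e^(-5x)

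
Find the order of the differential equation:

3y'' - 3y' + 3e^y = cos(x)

The order is 2 (highest derivative is of order 2).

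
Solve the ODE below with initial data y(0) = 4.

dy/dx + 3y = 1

General solution: y = 1/3 + Ce^(-3x)
Applying y(0) = 4: C = 4 - 1/3 = 11/3
Particular solution: y = 1/3 + (11/3)e^(-3x)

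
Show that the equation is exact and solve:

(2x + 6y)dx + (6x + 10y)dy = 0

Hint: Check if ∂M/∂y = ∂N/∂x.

Verify exactness: ∂M/∂y = ∂N/∂x ✓
Find F(x,y) such that ∂F/∂x = M, ∂F/∂y = N
Solution: x² + 6xy + 5y² = C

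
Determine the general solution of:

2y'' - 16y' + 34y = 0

Characteristic equation: 2r² - 16r + 34 = 0
Divide by 2: r² - 8r + 17 = 0
Roots: r = 4 ± i (complex conjugates)
General solution: y = e^(4x)(C₁cos(x) + C₂sin(x))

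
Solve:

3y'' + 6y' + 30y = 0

Characteristic equation: 3r² + 6r + 30 = 0
Divide by 3: r² + 2r + 10 = 0
Roots: r = -1 ± 3i (complex conjugates)
General solution: y = e^(-x)(C₁cos(3x) + C₂sin(3x))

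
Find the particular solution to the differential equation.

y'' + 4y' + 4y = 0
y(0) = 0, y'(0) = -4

General solution: y = (C₁ + C₂x)e^(-2x)
Repeated root r = -2
Applying ICs: C₁ = 0, C₂ = -4
Particular solution: y = -4xe^(-2x)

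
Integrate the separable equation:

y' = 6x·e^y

Separating variables and integrating:
-e^(-y) = 3x² + C

General solution: y = -ln(C - 3x²)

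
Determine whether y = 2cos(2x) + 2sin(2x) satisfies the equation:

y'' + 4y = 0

Verification:
y'' = -8cos(2x) - 8sin(2x)
y'' + 4y = 0 ✓

Yes, it is a solution.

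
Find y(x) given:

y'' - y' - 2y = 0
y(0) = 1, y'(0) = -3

General solution: y = C₁e^(2x) + C₂e^(-x)
Applying ICs: C₁ = -2/3, C₂ = 5/3
Particular solution: y = -(2/3)e^(2x) + (5/3)e^(-x)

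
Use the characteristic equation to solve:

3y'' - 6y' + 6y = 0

Characteristic equation: 3r² - 6r + 6 = 0
Divide by 3: r² - 2r + 2 = 0
Roots: r = 1 ± i (complex conjugates)
General solution: y = e^x(C₁cos(x) + C₂sin(x))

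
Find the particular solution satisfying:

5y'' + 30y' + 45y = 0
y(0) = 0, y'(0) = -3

General solution: y = (C₁ + C₂x)e^(-3x)
Repeated root r = -3
Applying ICs: C₁ = 0, C₂ = -3
Particular solution: y = -3xe^(-3x)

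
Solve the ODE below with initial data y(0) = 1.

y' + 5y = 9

General solution: y = 9/5 + Ce^(-5x)
Applying y(0) = 1: C = 1 - 9/5 = -4/5
Particular solution: y = 9/5 - (4/5)e^(-5x)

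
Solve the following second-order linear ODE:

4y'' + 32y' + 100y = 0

Characteristic equation: 4r² + 32r + 100 = 0
Divide by 4: r² + 8r + 25 = 0
Roots: r = -4 ± 3i (complex conjugates)
General solution: y = e^(-4x)(C₁cos(3x) + C₂sin(3x))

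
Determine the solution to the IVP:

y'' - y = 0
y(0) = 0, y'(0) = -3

General solution: y = C₁e^x + C₂e^(-x)
Applying ICs: C₁ = -3/2, C₂ = 3/2
Particular solution: y = -(3/2)e^x + (3/2)e^(-x)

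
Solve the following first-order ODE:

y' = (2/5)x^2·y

Separating variables and integrating:
ln|y| = 2x^3/15 + C

General solution: y = Ce^(2x^3/15)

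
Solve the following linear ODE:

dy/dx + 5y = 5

Using integrating factor method:

General solution: y = 1 + Ce^(-5x)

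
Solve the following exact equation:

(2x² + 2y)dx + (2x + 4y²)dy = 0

Verify exactness: ∂M/∂y = ∂N/∂x ✓
Find F(x,y) such that ∂F/∂x = M, ∂F/∂y = N
Solution: 2x³/3 + 2xy + 4y³/3 = C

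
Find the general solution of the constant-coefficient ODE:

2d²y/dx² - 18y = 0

Characteristic equation: 2r² - 18 = 0
Divide by 2: r² - 9 = 0
Roots: r = 3, -3 (distinct real)
General solution: y = C₁e^(3x) + C₂e^(-3x)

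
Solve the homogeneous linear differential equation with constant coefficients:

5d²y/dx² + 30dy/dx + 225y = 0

Characteristic equation: 5r² + 30r + 225 = 0
Divide by 5: r² + 6r + 45 = 0
Roots: r = -3 ± 6i (complex conjugates)
General solution: y = e^(-3x)(C₁cos(6x) + C₂sin(6x))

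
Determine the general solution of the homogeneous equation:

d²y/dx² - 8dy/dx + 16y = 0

Characteristic equation: r² - 8r + 16 = 0
Factored: (r - 4)² = 0
Repeated root: r = 4
General solution: y = (C₁ + C₂x)e^(4x)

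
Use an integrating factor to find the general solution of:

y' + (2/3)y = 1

Using integrating factor method:

General solution: y = 3/2 + Ce^(-2x/3)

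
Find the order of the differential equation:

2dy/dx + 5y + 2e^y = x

The order is 1 (highest derivative is of order 1).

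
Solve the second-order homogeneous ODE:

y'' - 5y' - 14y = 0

Characteristic equation: r² - 5r - 14 = 0
Roots: r = 7, -2 (distinct real)
General solution: y = C₁e^(7x) + C₂e^(-2x)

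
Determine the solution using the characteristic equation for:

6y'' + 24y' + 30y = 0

Characteristic equation: 6r² + 24r + 30 = 0
Divide by 6: r² + 4r + 5 = 0
Roots: r = -2 ± i (complex conjugates)
General solution: y = e^(-2x)(C₁cos(x) + C₂sin(x))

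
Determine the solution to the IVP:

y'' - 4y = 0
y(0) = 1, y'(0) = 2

General solution: y = C₁e^(2x) + C₂e^(-2x)
Applying ICs: C₁ = 1, C₂ = 0
Particular solution: y = e^(2x)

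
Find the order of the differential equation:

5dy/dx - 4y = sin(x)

The order is 1 (highest derivative is of order 1).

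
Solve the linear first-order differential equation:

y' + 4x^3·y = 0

Using integrating factor method:

General solution: y = Ce^(-x^4)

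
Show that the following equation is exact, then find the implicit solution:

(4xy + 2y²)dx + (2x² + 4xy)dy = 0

Verify exactness: ∂M/∂y = ∂N/∂x ✓
Find F(x,y) such that ∂F/∂x = M, ∂F/∂y = N
Solution: 2x²y + 2xy² = C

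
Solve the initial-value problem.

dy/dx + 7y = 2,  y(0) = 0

General solution: y = 2/7 + Ce^(-7x)
Applying y(0) = 0: C = 0 - 2/7 = -2/7
Particular solution: y = 2/7 - (2/7)e^(-7x)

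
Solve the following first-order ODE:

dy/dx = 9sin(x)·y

Separating variables and integrating:
ln|y| = -9cos(x) + C

General solution: y = Ce^(-9cos(x))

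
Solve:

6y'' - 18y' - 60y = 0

Characteristic equation: 6r² - 18r - 60 = 0
Divide by 6: r² - 3r - 10 = 0
Roots: r = 5, -2 (distinct real)
General solution: y = C₁e^(5x) + C₂e^(-2x)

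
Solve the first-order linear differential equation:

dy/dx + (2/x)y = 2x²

Using integrating factor method:

General solution: y = (2/5)x^3 + Cx^(-2)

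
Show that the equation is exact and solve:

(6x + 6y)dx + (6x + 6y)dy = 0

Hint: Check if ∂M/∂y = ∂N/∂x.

Verify exactness: ∂M/∂y = ∂N/∂x ✓
Find F(x,y) such that ∂F/∂x = M, ∂F/∂y = N
Solution: 3x² + 6xy + 3y² = C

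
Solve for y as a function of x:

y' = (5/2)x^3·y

Separating variables and integrating:
ln|y| = 5x^4/8 + C

General solution: y = Ce^(5x^4/8)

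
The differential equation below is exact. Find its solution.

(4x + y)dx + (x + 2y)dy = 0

Verify exactness: ∂M/∂y = ∂N/∂x ✓
Find F(x,y) such that ∂F/∂x = M, ∂F/∂y = N
Solution: 2x² + xy + y² = C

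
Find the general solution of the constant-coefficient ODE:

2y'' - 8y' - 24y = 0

Characteristic equation: 2r² - 8r - 24 = 0
Divide by 2: r² - 4r - 12 = 0
Roots: r = 6, -2 (distinct real)
General solution: y = C₁e^(6x) + C₂e^(-2x)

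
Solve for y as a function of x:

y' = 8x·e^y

Separating variables and integrating:
-e^(-y) = 4x² + C

General solution: y = -ln(C - 4x²)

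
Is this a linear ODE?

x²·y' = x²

Yes. Linear (y and its derivatives appear to the first power only, no products of y terms)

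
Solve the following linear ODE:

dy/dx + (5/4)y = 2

Using integrating factor method:

General solution: y = 8/5 + Ce^(-5x/4)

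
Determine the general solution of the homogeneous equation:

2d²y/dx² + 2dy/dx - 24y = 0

Characteristic equation: 2r² + 2r - 24 = 0
Divide by 2: r² + r - 12 = 0
Roots: r = 3, -4 (distinct real)
General solution: y = C₁e^(3x) + C₂e^(-4x)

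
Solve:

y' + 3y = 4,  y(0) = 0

General solution: y = 4/3 + Ce^(-3x)
Applying y(0) = 0: C = 0 - 4/3 = -4/3
Particular solution: y = 4/3 - (4/3)e^(-3x)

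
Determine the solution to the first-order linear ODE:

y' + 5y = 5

Using integrating factor method:

General solution: y = 1 + Ce^(-5x)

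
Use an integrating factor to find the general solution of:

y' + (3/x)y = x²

Using integrating factor method:

General solution: y = (1/6)x^3 + Cx^(-3)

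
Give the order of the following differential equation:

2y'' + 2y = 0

The order is 2 (highest derivative is of order 2).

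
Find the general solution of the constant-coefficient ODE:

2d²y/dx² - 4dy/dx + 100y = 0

Characteristic equation: 2r² - 4r + 100 = 0
Divide by 2: r² - 2r + 50 = 0
Roots: r = 1 ± 7i (complex conjugates)
General solution: y = e^x(C₁cos(7x) + C₂sin(7x))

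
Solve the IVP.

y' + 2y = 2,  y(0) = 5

General solution: y = 1 + Ce^(-2x)
Applying y(0) = 5: C = 5 - 1 = 4
Particular solution: y = 1 + 4e^(-2x)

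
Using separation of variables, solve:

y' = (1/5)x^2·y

Separating variables and integrating:
ln|y| = x^3/15 + C

General solution: y = Ce^(x^3/15)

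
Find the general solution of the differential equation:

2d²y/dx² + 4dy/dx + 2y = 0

Characteristic equation: 2r² + 4r + 2 = 0
Divide by 2: r² + 2r + 1 = 0
Factored: (r + 1)² = 0
Repeated root: r = -1
General solution: y = (C₁ + C₂x)e^(-x)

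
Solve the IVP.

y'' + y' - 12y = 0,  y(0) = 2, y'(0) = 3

General solution: y = C₁e^(3x) + C₂e^(-4x)
Applying ICs: C₁ = 11/7, C₂ = 3/7
Particular solution: y = (11/7)e^(3x) + (3/7)e^(-4x)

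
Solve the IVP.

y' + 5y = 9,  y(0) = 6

General solution: y = 9/5 + Ce^(-5x)
Applying y(0) = 6: C = 6 - 9/5 = 21/5
Particular solution: y = 9/5 + (21/5)e^(-5x)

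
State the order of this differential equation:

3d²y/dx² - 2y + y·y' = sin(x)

The order is 2 (highest derivative is of order 2).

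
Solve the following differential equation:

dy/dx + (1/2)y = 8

Using integrating factor method:

General solution: y = 16 + Ce^(-x/2)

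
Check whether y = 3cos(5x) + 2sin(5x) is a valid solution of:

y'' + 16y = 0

Verification:
y'' = -75cos(5x) - 50sin(5x)
y'' + 16y ≠ 0 (frequency mismatch: got 25 instead of 16)

No, it is not a solution.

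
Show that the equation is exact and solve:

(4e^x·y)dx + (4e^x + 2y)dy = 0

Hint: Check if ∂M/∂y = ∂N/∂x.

Verify exactness: ∂M/∂y = ∂N/∂x ✓
Find F(x,y) such that ∂F/∂x = M, ∂F/∂y = N
Solution: 4e^x·y + y² = C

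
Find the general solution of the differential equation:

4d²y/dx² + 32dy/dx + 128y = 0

Characteristic equation: 4r² + 32r + 128 = 0
Divide by 4: r² + 8r + 32 = 0
Roots: r = -4 ± 4i (complex conjugates)
General solution: y = e^(-4x)(C₁cos(4x) + C₂sin(4x))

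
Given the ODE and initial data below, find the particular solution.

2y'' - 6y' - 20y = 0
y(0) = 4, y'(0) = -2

General solution: y = C₁e^(5x) + C₂e^(-2x)
Applying ICs: C₁ = 6/7, C₂ = 22/7
Particular solution: y = (6/7)e^(5x) + (22/7)e^(-2x)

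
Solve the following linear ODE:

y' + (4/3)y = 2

Using integrating factor method:

General solution: y = 3/2 + Ce^(-4x/3)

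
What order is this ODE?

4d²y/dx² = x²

The order is 2 (highest derivative is of order 2).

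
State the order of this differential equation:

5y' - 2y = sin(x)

The order is 1 (highest derivative is of order 1).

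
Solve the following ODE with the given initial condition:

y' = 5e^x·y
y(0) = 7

General solution: y = Ce^(5e^x)
Applying IC y(0) = 7:
Particular solution: y = 7e^(5(e^x - 1))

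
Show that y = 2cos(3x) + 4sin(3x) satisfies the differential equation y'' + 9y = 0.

Verification:
y'' = -18cos(3x) - 36sin(3x)
y'' + 9y = 0 ✓

Yes, it is a solution.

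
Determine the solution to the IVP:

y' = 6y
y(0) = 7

General solution: y = Ce^(6x)
Applying IC y(0) = 7:
Particular solution: y = 7e^(6x)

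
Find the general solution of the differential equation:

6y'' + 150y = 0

Characteristic equation: 6r² + 150 = 0
Divide by 6: r² + 25 = 0
Roots: r = ±5i (complex conjugates)
General solution: y = C₁cos(5x) + C₂sin(5x)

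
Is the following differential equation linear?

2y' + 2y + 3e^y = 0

No. Nonlinear (e^y is nonlinear in y)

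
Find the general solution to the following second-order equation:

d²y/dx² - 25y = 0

Characteristic equation: r² - 25 = 0
Roots: r = 5, -5 (distinct real)
General solution: y = C₁e^(5x) + C₂e^(-5x)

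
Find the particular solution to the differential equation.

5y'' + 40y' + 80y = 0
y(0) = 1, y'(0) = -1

General solution: y = (C₁ + C₂x)e^(-4x)
Repeated root r = -4
Applying ICs: C₁ = 1, C₂ = 3
Particular solution: y = (1 + 3x)e^(-4x)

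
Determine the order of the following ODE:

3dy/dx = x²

The order is 1 (highest derivative is of order 1).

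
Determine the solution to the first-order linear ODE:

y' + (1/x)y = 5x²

Using integrating factor method:

General solution: y = (5/4)x^3 + C/x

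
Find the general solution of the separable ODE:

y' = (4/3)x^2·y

Separating variables and integrating:
ln|y| = 4x^3/9 + C

General solution: y = Ce^(4x^3/9)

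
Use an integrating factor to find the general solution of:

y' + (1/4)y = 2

Using integrating factor method:

General solution: y = 8 + Ce^(-x/4)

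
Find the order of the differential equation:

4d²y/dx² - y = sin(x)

The order is 2 (highest derivative is of order 2).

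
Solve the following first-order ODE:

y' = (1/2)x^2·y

Separating variables and integrating:
ln|y| = x^3/6 + C

General solution: y = Ce^(x^3/6)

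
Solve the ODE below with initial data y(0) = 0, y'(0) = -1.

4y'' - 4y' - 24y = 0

General solution: y = C₁e^(3x) + C₂e^(-2x)
Applying ICs: C₁ = -1/5, C₂ = 1/5
Particular solution: y = -(1/5)e^(3x) + (1/5)e^(-2x)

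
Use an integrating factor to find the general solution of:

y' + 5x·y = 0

Using integrating factor method:

General solution: y = Ce^(-5x^2/2)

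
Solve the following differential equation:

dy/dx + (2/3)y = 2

Using integrating factor method:

General solution: y = 3 + Ce^(-2x/3)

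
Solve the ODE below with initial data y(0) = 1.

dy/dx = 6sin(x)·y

General solution: y = Ce^(-6cos(x))
Applying IC y(0) = 1:
Particular solution: y = e^(6(1-cos(x)))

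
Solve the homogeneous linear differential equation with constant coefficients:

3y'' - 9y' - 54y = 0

Characteristic equation: 3r² - 9r - 54 = 0
Divide by 3: r² - 3r - 18 = 0
Roots: r = 6, -3 (distinct real)
General solution: y = C₁e^(6x) + C₂e^(-3x)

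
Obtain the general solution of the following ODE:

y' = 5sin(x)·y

Separating variables and integrating:
ln|y| = -5cos(x) + C

General solution: y = Ce^(-5cos(x))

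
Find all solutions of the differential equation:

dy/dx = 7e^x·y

Separating variables and integrating:
ln|y| = 7e^x + C

General solution: y = Ce^(7e^x)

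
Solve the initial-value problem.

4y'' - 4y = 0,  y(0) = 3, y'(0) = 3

General solution: y = C₁e^x + C₂e^(-x)
Applying ICs: C₁ = 3, C₂ = 0
Particular solution: y = 3e^x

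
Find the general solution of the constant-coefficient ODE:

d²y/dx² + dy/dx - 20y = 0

Characteristic equation: r² + r - 20 = 0
Roots: r = 4, -5 (distinct real)
General solution: y = C₁e^(4x) + C₂e^(-5x)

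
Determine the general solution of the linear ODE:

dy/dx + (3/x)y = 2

Using integrating factor method:

General solution: y = (1/2)x + Cx^(-3)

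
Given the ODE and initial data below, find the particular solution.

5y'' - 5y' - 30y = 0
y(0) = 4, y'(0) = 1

General solution: y = C₁e^(3x) + C₂e^(-2x)
Applying ICs: C₁ = 9/5, C₂ = 11/5
Particular solution: y = (9/5)e^(3x) + (11/5)e^(-2x)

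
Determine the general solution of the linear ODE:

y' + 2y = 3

Using integrating factor method:

General solution: y = 3/2 + Ce^(-2x)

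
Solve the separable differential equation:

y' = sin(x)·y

Separating variables and integrating:
ln|y| = -cos(x) + C

General solution: y = Ce^(-cos(x))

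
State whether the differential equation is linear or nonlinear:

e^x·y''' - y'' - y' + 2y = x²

Linear (y and its derivatives appear to the first power only, no products of y terms)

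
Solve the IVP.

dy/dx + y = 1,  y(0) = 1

General solution: y = 1 + Ce^(-x)
Applying y(0) = 1: C = 1 - 1 = 0
Particular solution: y = 1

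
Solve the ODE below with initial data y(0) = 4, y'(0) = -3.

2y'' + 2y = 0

General solution: y = C₁cos(x) + C₂sin(x)
Complex roots r = ±i
Applying ICs: C₁ = 4, C₂ = -3
Particular solution: y = 4cos(x) - 3sin(x)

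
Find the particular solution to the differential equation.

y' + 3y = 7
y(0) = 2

General solution: y = 7/3 + Ce^(-3x)
Applying y(0) = 2: C = 2 - 7/3 = -1/3
Particular solution: y = 7/3 - (1/3)e^(-3x)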